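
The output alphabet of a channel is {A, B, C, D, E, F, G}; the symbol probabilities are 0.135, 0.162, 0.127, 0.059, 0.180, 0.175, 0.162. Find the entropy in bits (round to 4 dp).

2.7452 bits

H = −Σ pᵢ log₂ pᵢ.
−0.135·log₂(0.135) = 0.3900
−0.162·log₂(0.162) = 0.4254
−0.127·log₂(0.127) = 0.3781
−0.059·log₂(0.059) = 0.2409
−0.180·log₂(0.180) = 0.4453
−0.175·log₂(0.175) = 0.4401
−0.162·log₂(0.162) = 0.4254
Sum ≈ 2.7452 → 2.7452 bits.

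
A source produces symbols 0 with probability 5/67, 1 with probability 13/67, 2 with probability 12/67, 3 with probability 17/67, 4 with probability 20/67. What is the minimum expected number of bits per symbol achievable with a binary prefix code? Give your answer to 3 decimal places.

Repeatedly combine the two least-probable nodes; the expected code length is the sum of the merged weights.
merge 5/67 + 12/67 → 17/67
merge 13/67 + 17/67 → 30/67
merge 17/67 + 20/67 → 37/67
merge 30/67 + 37/67 → 1
L = 17/67 + 30/67 + 37/67 + 1 = 151/67 ≈ 2.254 bits/symbol.

2.254 bits/symbol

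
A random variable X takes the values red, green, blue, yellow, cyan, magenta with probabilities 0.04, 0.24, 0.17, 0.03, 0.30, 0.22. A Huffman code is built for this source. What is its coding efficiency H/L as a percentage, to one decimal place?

98.2%

Entropy H = −Σ p log₂ p ≈ 2.2679 bits.
Huffman merges: 3/100+1/25→7/100; 7/100+17/100→6/25; 11/50+6/25→23/50; 6/25+3/10→27/50; 23/50+27/50→1. L = 231/100 ≈ 2.3100.
Efficiency = H/L = 2.2679/2.3100 = 98.2%.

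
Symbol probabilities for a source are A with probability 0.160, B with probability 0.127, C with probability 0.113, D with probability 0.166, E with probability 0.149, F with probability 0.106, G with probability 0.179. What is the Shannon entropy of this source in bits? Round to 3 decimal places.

H = −Σ pᵢ log₂ pᵢ.
−0.160·log₂(0.160) = 0.4230
−0.127·log₂(0.127) = 0.3781
−0.113·log₂(0.113) = 0.3555
−0.166·log₂(0.166) = 0.4301
−0.149·log₂(0.149) = 0.4092
−0.106·log₂(0.106) = 0.3432
−0.179·log₂(0.179) = 0.4443
Sum ≈ 2.7834 → 2.783 bits.

2.783 bits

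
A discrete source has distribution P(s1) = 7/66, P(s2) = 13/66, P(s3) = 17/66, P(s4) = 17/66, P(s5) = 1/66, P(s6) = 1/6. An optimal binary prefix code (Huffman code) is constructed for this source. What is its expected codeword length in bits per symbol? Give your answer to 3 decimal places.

2.409 bits/symbol

Repeatedly combine the two least-probable nodes; the expected code length is the sum of the merged weights.
merge 1/66 + 7/66 → 4/33
merge 4/33 + 1/6 → 19/66
merge 13/66 + 17/66 → 5/11
merge 17/66 + 19/66 → 6/11
merge 5/11 + 6/11 → 1
L = 4/33 + 19/66 + 5/11 + 6/11 + 1 = 53/22 ≈ 2.409 bits/symbol.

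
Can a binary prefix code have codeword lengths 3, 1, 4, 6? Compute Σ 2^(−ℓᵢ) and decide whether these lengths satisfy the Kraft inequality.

0.703125; yes

With common denominator 2^6 = 64: Σ 2^(−ℓᵢ) = 8/64 + 32/64 + 4/64 + 1/64 = 45/64 = 0.703125.
Kraft's inequality requires Σ ≤ 1; here Σ = 0.703125 ≤ 1, so such a prefix code exists.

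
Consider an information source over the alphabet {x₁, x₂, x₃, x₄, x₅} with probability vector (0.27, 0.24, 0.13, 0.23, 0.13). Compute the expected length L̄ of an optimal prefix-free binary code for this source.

2.26 bits/symbol

Repeatedly combine the two least-probable nodes; the expected code length is the sum of the merged weights.
merge 13/100 + 13/100 → 13/50
merge 23/100 + 6/25 → 47/100
merge 13/50 + 27/100 → 53/100
merge 47/100 + 53/100 → 1
L = 13/50 + 47/100 + 53/100 + 1 = 113/50 = 2.26 bits/symbol.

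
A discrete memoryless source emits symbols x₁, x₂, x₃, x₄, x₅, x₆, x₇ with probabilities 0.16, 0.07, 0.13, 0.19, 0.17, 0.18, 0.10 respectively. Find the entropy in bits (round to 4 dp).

H = −Σ pᵢ log₂ pᵢ.
−0.16·log₂(0.16) = 0.4230
−0.07·log₂(0.07) = 0.2686
−0.13·log₂(0.13) = 0.3826
−0.19·log₂(0.19) = 0.4552
−0.17·log₂(0.17) = 0.4346
−0.18·log₂(0.18) = 0.4453
−0.10·log₂(0.10) = 0.3322
Sum ≈ 2.7415 → 2.7415 bits.

2.7415 bits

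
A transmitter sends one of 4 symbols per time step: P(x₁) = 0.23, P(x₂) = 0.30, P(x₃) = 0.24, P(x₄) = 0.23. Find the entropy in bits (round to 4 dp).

1.9906 bits

H = −Σ pᵢ log₂ pᵢ.
−0.23·log₂(0.23) = 0.4877
−0.30·log₂(0.30) = 0.5211
−0.24·log₂(0.24) = 0.4941
−0.23·log₂(0.23) = 0.4877
Sum ≈ 1.9906 → 1.9906 bits.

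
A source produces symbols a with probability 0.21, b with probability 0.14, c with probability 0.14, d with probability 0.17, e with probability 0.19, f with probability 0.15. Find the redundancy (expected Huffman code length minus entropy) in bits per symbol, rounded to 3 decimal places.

Entropy H = −Σ p log₂ p ≈ 2.5674 bits.
Huffman merges: 7/50+7/50→7/25; 3/20+17/100→8/25; 19/100+21/100→2/5; 7/25+8/25→3/5; 2/5+3/5→1. L = 13/5 ≈ 2.6000.
L − H = 2.6000 − 2.5674 = 0.033 bits.

0.033 bits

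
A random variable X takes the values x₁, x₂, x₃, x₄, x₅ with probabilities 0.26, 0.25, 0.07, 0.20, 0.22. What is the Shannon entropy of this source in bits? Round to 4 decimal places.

H = −Σ pᵢ log₂ pᵢ.
−0.26·log₂(0.26) = 0.5053
−0.25·log₂(0.25) = 0.5000
−0.07·log₂(0.07) = 0.2686
−0.20·log₂(0.20) = 0.4644
−0.22·log₂(0.22) = 0.4806
Sum ≈ 2.2188 → 2.2188 bits.

2.2188 bits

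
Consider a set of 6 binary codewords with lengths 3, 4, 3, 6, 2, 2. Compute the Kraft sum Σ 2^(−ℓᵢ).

With common denominator 2^6 = 64: Σ 2^(−ℓᵢ) = 8/64 + 4/64 + 8/64 + 1/64 + 16/64 + 16/64 = 53/64 = 0.828125.

0.828125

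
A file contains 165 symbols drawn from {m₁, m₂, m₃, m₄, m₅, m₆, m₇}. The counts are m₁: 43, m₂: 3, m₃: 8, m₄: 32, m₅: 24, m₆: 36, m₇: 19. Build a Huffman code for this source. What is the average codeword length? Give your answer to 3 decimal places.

Probabilities are the counts divided by 165.
Repeatedly combine the two least-probable nodes; the expected code length is the sum of the merged weights.
merge 1/55 + 8/165 → 1/15
merge 1/15 + 19/165 → 2/11
merge 8/55 + 2/11 → 18/55
merge 32/165 + 12/55 → 68/165
merge 43/165 + 18/55 → 97/165
merge 68/165 + 97/165 → 1
L = 1/15 + 2/11 + 18/55 + 68/165 + 97/165 + 1 = 85/33 ≈ 2.576 bits/symbol.

2.576 bits/symbol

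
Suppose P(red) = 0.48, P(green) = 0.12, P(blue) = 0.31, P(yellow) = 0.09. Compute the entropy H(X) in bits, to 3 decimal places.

1.712 bits

H = −Σ pᵢ log₂ pᵢ.
−0.48·log₂(0.48) = 0.5083
−0.12·log₂(0.12) = 0.3671
−0.31·log₂(0.31) = 0.5238
−0.09·log₂(0.09) = 0.3127
Sum ≈ 1.7118 → 1.712 bits.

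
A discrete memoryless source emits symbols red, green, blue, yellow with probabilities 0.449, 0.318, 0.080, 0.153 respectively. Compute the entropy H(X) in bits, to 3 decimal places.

H = −Σ pᵢ log₂ pᵢ.
−0.449·log₂(0.449) = 0.5187
−0.318·log₂(0.318) = 0.5256
−0.080·log₂(0.080) = 0.2915
−0.153·log₂(0.153) = 0.4144
Sum ≈ 1.7502 → 1.750 bits.

1.750 bits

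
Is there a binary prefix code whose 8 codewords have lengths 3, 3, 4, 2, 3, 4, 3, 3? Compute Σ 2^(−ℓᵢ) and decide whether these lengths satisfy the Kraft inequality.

With common denominator 2^4 = 16: Σ 2^(−ℓᵢ) = 2/16 + 2/16 + 1/16 + 4/16 + 2/16 + 1/16 + 2/16 + 2/16 = 16/16 = 1.
Kraft's inequality requires Σ ≤ 1; here Σ = 1 ≤ 1, so such a prefix code exists.

1; yes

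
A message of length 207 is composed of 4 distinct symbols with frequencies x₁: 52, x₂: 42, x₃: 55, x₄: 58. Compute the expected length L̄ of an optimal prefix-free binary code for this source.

2 bits/symbol

Probabilities are the counts divided by 207.
Repeatedly combine the two least-probable nodes; the expected code length is the sum of the merged weights.
merge 14/69 + 52/207 → 94/207
merge 55/207 + 58/207 → 113/207
merge 94/207 + 113/207 → 1
L = 94/207 + 113/207 + 1 = 2 bits/symbol.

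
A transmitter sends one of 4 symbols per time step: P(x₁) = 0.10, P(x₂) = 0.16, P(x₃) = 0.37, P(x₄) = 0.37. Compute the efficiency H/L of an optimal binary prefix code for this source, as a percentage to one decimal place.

96.1%

Entropy H = −Σ p log₂ p ≈ 1.8167 bits.
Huffman merges: 1/10+4/25→13/50; 13/50+37/100→63/100; 37/100+63/100→1. L = 189/100 ≈ 1.8900.
Efficiency = H/L = 1.8167/1.8900 = 96.1%.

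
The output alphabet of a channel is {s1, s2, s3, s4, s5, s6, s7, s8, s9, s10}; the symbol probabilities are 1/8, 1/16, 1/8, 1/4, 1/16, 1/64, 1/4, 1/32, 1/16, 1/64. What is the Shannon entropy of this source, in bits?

2.84375 bits

Each probability is a power of 1/2, so log₂(1/p) is an integer.
H = Σ p·log₂(1/p) = 1/8·3 + 1/16·4 + 1/8·3 + 1/4·2 + 1/16·4 + 1/64·6 + 1/4·2 + 1/32·5 + 1/16·4 + 1/64·6 = 2.84375 bits.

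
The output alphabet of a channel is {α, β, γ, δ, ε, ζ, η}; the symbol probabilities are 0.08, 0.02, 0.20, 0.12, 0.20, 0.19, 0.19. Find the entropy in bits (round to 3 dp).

H = −Σ pᵢ log₂ pᵢ.
−0.08·log₂(0.08) = 0.2915
−0.02·log₂(0.02) = 0.1129
−0.20·log₂(0.20) = 0.4644
−0.12·log₂(0.12) = 0.3671
−0.20·log₂(0.20) = 0.4644
−0.19·log₂(0.19) = 0.4552
−0.19·log₂(0.19) = 0.4552
Sum ≈ 2.6107 → 2.611 bits.

2.611 bits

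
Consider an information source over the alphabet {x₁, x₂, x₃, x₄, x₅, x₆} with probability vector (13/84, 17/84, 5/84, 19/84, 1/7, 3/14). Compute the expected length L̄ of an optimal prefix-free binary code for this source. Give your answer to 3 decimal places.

2.560 bits/symbol

Repeatedly combine the two least-probable nodes; the expected code length is the sum of the merged weights.
merge 5/84 + 1/7 → 17/84
merge 13/84 + 17/84 → 5/14
merge 17/84 + 3/14 → 5/12
merge 19/84 + 5/14 → 7/12
merge 5/12 + 7/12 → 1
L = 17/84 + 5/14 + 5/12 + 7/12 + 1 = 215/84 ≈ 2.560 bits/symbol.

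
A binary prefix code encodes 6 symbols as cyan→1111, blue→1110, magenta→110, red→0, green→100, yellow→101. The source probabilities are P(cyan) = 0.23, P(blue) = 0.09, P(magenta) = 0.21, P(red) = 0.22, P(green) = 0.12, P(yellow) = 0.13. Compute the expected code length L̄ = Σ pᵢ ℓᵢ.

2.88 bits/symbol

L̄ = Σ pᵢ·ℓᵢ = 0.23·4 + 0.09·4 + 0.21·3 + 0.22·1 + 0.12·3 + 0.13·3 = 2.88 bits/symbol.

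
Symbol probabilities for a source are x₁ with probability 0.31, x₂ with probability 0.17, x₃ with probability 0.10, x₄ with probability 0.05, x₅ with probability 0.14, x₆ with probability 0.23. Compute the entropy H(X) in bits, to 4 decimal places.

2.3914 bits

H = −Σ pᵢ log₂ pᵢ.
−0.31·log₂(0.31) = 0.5238
−0.17·log₂(0.17) = 0.4346
−0.10·log₂(0.10) = 0.3322
−0.05·log₂(0.05) = 0.2161
−0.14·log₂(0.14) = 0.3971
−0.23·log₂(0.23) = 0.4877
Sum ≈ 2.3914 → 2.3914 bits.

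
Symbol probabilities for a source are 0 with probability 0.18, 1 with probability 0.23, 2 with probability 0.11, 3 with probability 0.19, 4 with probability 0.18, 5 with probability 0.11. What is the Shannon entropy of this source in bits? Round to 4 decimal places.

2.5341 bits

H = −Σ pᵢ log₂ pᵢ.
−0.18·log₂(0.18) = 0.4453
−0.23·log₂(0.23) = 0.4877
−0.11·log₂(0.11) = 0.3503
−0.19·log₂(0.19) = 0.4552
−0.18·log₂(0.18) = 0.4453
−0.11·log₂(0.11) = 0.3503
Sum ≈ 2.5341 → 2.5341 bits.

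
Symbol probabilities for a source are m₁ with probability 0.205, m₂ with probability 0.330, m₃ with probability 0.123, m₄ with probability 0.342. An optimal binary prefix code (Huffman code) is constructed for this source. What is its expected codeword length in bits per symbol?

1.986 bits/symbol

Repeatedly combine the two least-probable nodes; the expected code length is the sum of the merged weights.
merge 123/1000 + 41/200 → 41/125
merge 41/125 + 33/100 → 329/500
merge 171/500 + 329/500 → 1
L = 41/125 + 329/500 + 1 = 993/500 = 1.986 bits/symbol.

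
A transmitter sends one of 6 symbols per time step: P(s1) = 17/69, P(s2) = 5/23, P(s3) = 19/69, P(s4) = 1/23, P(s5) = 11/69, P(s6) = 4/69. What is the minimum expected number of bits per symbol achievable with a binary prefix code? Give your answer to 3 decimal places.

2.362 bits/symbol

Repeatedly combine the two least-probable nodes; the expected code length is the sum of the merged weights.
merge 1/23 + 4/69 → 7/69
merge 7/69 + 11/69 → 6/23
merge 5/23 + 17/69 → 32/69
merge 6/23 + 19/69 → 37/69
merge 32/69 + 37/69 → 1
L = 7/69 + 6/23 + 32/69 + 37/69 + 1 = 163/69 ≈ 2.362 bits/symbol.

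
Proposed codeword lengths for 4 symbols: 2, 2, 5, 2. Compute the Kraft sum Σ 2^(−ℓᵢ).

0.78125

With common denominator 2^5 = 32: Σ 2^(−ℓᵢ) = 8/32 + 8/32 + 1/32 + 8/32 = 25/32 = 0.78125.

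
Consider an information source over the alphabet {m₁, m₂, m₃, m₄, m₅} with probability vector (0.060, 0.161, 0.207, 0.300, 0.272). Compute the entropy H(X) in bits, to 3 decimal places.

2.170 bits

H = −Σ pᵢ log₂ pᵢ.
−0.060·log₂(0.060) = 0.2435
−0.161·log₂(0.161) = 0.4242
−0.207·log₂(0.207) = 0.4704
−0.300·log₂(0.300) = 0.5211
−0.272·log₂(0.272) = 0.5109
Sum ≈ 2.1701 → 2.170 bits.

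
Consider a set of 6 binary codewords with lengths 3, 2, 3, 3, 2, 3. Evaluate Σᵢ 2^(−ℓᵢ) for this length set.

1

With common denominator 2^3 = 8: Σ 2^(−ℓᵢ) = 1/8 + 2/8 + 1/8 + 1/8 + 2/8 + 1/8 = 8/8 = 1.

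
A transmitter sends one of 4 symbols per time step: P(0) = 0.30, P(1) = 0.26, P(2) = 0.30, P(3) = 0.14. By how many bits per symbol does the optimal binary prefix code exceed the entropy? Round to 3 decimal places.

0.055 bits

Entropy H = −Σ p log₂ p ≈ 1.9446 bits.
Huffman merges: 7/50+13/50→2/5; 3/10+3/10→3/5; 2/5+3/5→1. L = 2 ≈ 2.0000.
L − H = 2.0000 − 1.9446 = 0.055 bits.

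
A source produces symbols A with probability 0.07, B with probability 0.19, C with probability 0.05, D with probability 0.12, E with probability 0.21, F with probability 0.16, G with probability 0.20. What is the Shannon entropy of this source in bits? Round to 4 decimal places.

2.6672 bits

H = −Σ pᵢ log₂ pᵢ.
−0.07·log₂(0.07) = 0.2686
−0.19·log₂(0.19) = 0.4552
−0.05·log₂(0.05) = 0.2161
−0.12·log₂(0.12) = 0.3671
−0.21·log₂(0.21) = 0.4728
−0.16·log₂(0.16) = 0.4230
−0.20·log₂(0.20) = 0.4644
Sum ≈ 2.6672 → 2.6672 bits.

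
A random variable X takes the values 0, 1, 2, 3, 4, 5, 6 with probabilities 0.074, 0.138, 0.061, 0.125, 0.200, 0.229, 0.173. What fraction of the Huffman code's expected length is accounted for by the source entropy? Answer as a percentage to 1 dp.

Entropy H = −Σ p log₂ p ≈ 2.6827 bits.
Huffman merges: 61/1000+37/500→27/200; 1/8+27/200→13/50; 69/500+173/1000→311/1000; 1/5+229/1000→429/1000; 13/50+311/1000→571/1000; 429/1000+571/1000→1. L = 1353/500 ≈ 2.7060.
Efficiency = H/L = 2.6827/2.7060 = 99.1%.

99.1%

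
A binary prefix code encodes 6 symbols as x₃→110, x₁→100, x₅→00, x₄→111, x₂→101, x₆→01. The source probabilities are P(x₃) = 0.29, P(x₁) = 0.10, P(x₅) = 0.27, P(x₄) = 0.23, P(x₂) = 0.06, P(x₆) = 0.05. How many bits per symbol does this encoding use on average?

L̄ = Σ pᵢ·ℓᵢ = 0.29·3 + 0.10·3 + 0.27·2 + 0.23·3 + 0.06·3 + 0.05·2 = 2.68 bits/symbol.

2.68 bits/symbol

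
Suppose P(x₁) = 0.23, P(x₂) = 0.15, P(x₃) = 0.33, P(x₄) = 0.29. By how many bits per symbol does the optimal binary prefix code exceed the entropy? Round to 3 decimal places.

0.056 bits

Entropy H = −Σ p log₂ p ≈ 1.9439 bits.
Huffman merges: 3/20+23/100→19/50; 29/100+33/100→31/50; 19/50+31/50→1. L = 2 ≈ 2.0000.
L − H = 2.0000 − 1.9439 = 0.056 bits.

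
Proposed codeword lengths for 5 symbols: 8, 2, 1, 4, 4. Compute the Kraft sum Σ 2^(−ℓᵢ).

0.87890625

With common denominator 2^8 = 256: Σ 2^(−ℓᵢ) = 1/256 + 64/256 + 128/256 + 16/256 + 16/256 = 225/256 = 0.87890625.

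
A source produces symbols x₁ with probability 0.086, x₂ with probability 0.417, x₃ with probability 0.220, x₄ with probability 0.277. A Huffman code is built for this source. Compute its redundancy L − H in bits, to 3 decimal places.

Entropy H = −Σ p log₂ p ≈ 1.8242 bits.
Huffman merges: 43/500+11/50→153/500; 277/1000+153/500→583/1000; 417/1000+583/1000→1. L = 1889/1000 ≈ 1.8890.
L − H = 1.8890 − 1.8242 = 0.065 bits.

0.065 bits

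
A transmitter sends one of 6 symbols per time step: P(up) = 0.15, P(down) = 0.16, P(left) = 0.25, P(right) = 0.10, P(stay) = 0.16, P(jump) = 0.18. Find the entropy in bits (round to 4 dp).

H = −Σ pᵢ log₂ pᵢ.
−0.15·log₂(0.15) = 0.4105
−0.16·log₂(0.16) = 0.4230
−0.25·log₂(0.25) = 0.5000
−0.10·log₂(0.10) = 0.3322
−0.16·log₂(0.16) = 0.4230
−0.18·log₂(0.18) = 0.4453
Sum ≈ 2.5341 → 2.5341 bits.

2.5341 bits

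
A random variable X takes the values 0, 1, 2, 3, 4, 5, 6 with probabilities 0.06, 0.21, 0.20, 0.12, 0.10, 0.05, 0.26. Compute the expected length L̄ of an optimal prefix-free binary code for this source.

2.64 bits/symbol

Repeatedly combine the two least-probable nodes; the expected code length is the sum of the merged weights.
merge 1/20 + 3/50 → 11/100
merge 1/10 + 11/100 → 21/100
merge 3/25 + 1/5 → 8/25
merge 21/100 + 21/100 → 21/50
merge 13/50 + 8/25 → 29/50
merge 21/50 + 29/50 → 1
L = 11/100 + 21/100 + 8/25 + 21/50 + 29/50 + 1 = 66/25 = 2.64 bits/symbol.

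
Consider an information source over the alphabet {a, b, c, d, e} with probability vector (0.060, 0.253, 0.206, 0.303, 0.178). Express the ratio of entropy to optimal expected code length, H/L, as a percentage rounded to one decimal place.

97.4%

Entropy H = −Σ p log₂ p ≈ 2.1799 bits.
Huffman merges: 3/50+89/500→119/500; 103/500+119/500→111/250; 253/1000+303/1000→139/250; 111/250+139/250→1. L = 1119/500 ≈ 2.2380.
Efficiency = H/L = 2.1799/2.2380 = 97.4%.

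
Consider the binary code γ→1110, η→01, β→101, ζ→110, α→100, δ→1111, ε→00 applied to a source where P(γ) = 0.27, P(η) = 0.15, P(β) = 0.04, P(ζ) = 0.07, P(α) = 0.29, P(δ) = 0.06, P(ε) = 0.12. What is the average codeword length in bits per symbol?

3.06 bits/symbol

L̄ = Σ pᵢ·ℓᵢ = 0.27·4 + 0.15·2 + 0.04·3 + 0.07·3 + 0.29·3 + 0.06·4 + 0.12·2 = 3.06 bits/symbol.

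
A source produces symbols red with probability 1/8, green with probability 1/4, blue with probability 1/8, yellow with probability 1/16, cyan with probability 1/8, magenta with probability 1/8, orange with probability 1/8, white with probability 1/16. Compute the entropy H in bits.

Each probability is a power of 1/2, so log₂(1/p) is an integer.
H = Σ p·log₂(1/p) = 1/8·3 + 1/4·2 + 1/8·3 + 1/16·4 + 1/8·3 + 1/8·3 + 1/8·3 + 1/16·4 = 2.875 bits.

2.875 bits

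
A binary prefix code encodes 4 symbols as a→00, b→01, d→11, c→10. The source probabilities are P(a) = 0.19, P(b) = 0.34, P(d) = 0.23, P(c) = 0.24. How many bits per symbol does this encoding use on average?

L̄ = Σ pᵢ·ℓᵢ = 0.19·2 + 0.34·2 + 0.23·2 + 0.24·2 = 2 bits/symbol.

2 bits/symbol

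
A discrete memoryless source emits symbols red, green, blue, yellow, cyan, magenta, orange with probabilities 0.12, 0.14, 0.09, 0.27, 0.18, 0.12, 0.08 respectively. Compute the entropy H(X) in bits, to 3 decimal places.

2.691 bits

H = −Σ pᵢ log₂ pᵢ.
−0.12·log₂(0.12) = 0.3671
−0.14·log₂(0.14) = 0.3971
−0.09·log₂(0.09) = 0.3127
−0.27·log₂(0.27) = 0.5100
−0.18·log₂(0.18) = 0.4453
−0.12·log₂(0.12) = 0.3671
−0.08·log₂(0.08) = 0.2915
Sum ≈ 2.6907 → 2.691 bits.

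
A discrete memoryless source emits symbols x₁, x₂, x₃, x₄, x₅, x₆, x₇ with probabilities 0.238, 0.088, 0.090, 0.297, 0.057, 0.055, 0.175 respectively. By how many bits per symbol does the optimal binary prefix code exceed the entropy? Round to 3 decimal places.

Entropy H = −Σ p log₂ p ≈ 2.5401 bits.
Huffman merges: 11/200+57/1000→14/125; 11/125+9/100→89/500; 14/125+7/40→287/1000; 89/500+119/500→52/125; 287/1000+297/1000→73/125; 52/125+73/125→1. L = 2577/1000 ≈ 2.5770.
L − H = 2.5770 − 2.5401 = 0.037 bits.

0.037 bits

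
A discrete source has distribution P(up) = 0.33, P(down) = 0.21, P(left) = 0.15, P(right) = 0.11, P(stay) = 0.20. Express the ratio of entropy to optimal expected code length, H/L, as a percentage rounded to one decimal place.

Entropy H = −Σ p log₂ p ≈ 2.2259 bits.
Huffman merges: 11/100+3/20→13/50; 1/5+21/100→41/100; 13/50+33/100→59/100; 41/100+59/100→1. L = 113/50 ≈ 2.2600.
Efficiency = H/L = 2.2259/2.2600 = 98.5%.

98.5%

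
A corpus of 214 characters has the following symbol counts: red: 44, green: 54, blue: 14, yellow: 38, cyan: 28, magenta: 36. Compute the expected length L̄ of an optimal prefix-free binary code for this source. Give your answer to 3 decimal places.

2.542 bits/symbol

Probabilities are the counts divided by 214.
Repeatedly combine the two least-probable nodes; the expected code length is the sum of the merged weights.
merge 7/107 + 14/107 → 21/107
merge 18/107 + 19/107 → 37/107
merge 21/107 + 22/107 → 43/107
merge 27/107 + 37/107 → 64/107
merge 43/107 + 64/107 → 1
L = 21/107 + 37/107 + 43/107 + 64/107 + 1 = 272/107 ≈ 2.542 bits/symbol.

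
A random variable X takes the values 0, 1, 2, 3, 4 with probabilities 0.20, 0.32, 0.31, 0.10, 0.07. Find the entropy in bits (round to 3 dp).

H = −Σ pᵢ log₂ pᵢ.
−0.20·log₂(0.20) = 0.4644
−0.32·log₂(0.32) = 0.5260
−0.31·log₂(0.31) = 0.5238
−0.10·log₂(0.10) = 0.3322
−0.07·log₂(0.07) = 0.2686
Sum ≈ 2.1150 → 2.115 bits.

2.115 bits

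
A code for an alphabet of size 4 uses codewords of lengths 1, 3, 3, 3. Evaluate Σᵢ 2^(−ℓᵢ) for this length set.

With common denominator 2^3 = 8: Σ 2^(−ℓᵢ) = 4/8 + 1/8 + 1/8 + 1/8 = 7/8 = 0.875.

0.875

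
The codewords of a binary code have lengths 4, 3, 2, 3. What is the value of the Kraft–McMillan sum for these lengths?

With common denominator 2^4 = 16: Σ 2^(−ℓᵢ) = 1/16 + 2/16 + 4/16 + 2/16 = 9/16 = 0.5625.

0.5625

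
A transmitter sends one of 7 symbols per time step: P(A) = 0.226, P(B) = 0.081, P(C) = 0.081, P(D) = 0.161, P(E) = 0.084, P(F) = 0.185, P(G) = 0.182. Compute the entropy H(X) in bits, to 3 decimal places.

H = −Σ pᵢ log₂ pᵢ.
−0.226·log₂(0.226) = 0.4849
−0.081·log₂(0.081) = 0.2937
−0.081·log₂(0.081) = 0.2937
−0.161·log₂(0.161) = 0.4242
−0.084·log₂(0.084) = 0.3002
−0.185·log₂(0.185) = 0.4504
−0.182·log₂(0.182) = 0.4474
Sum ≈ 2.6944 → 2.694 bits.

2.694 bits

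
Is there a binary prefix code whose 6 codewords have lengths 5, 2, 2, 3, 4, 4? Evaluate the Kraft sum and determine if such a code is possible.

0.78125; yes

With common denominator 2^5 = 32: Σ 2^(−ℓᵢ) = 1/32 + 8/32 + 8/32 + 4/32 + 2/32 + 2/32 = 25/32 = 0.78125.
Kraft's inequality requires Σ ≤ 1; here Σ = 0.78125 ≤ 1, so such a prefix code exists.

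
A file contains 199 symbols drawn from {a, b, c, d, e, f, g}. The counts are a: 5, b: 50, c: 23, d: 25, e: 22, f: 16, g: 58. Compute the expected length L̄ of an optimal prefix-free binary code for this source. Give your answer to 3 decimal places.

2.563 bits/symbol

Probabilities are the counts divided by 199.
Repeatedly combine the two least-probable nodes; the expected code length is the sum of the merged weights.
merge 5/199 + 16/199 → 21/199
merge 21/199 + 22/199 → 43/199
merge 23/199 + 25/199 → 48/199
merge 43/199 + 48/199 → 91/199
merge 50/199 + 58/199 → 108/199
merge 91/199 + 108/199 → 1
L = 21/199 + 43/199 + 48/199 + 91/199 + 108/199 + 1 = 510/199 ≈ 2.563 bits/symbol.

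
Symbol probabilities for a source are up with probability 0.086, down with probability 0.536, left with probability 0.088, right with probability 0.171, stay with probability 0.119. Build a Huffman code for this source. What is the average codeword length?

1.928 bits/symbol

Repeatedly combine the two least-probable nodes; the expected code length is the sum of the merged weights.
merge 43/500 + 11/125 → 87/500
merge 119/1000 + 171/1000 → 29/100
merge 87/500 + 29/100 → 58/125
merge 58/125 + 67/125 → 1
L = 87/500 + 29/100 + 58/125 + 1 = 241/125 = 1.928 bits/symbol.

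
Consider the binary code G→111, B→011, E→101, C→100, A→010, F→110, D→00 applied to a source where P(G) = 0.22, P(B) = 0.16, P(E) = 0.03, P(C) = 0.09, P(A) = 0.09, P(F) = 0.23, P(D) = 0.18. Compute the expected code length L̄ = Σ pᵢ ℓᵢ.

2.82 bits/symbol

L̄ = Σ pᵢ·ℓᵢ = 0.22·3 + 0.16·3 + 0.03·3 + 0.09·3 + 0.09·3 + 0.23·3 + 0.18·2 = 2.82 bits/symbol.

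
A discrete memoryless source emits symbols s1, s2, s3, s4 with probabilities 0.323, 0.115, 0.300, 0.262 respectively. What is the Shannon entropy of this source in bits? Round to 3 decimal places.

1.913 bits

H = −Σ pᵢ log₂ pᵢ.
−0.323·log₂(0.323) = 0.5266
−0.115·log₂(0.115) = 0.3588
−0.300·log₂(0.300) = 0.5211
−0.262·log₂(0.262) = 0.5063
Sum ≈ 1.9128 → 1.913 bits.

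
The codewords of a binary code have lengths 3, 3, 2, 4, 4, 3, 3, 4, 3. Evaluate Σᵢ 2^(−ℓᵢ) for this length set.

With common denominator 2^4 = 16: Σ 2^(−ℓᵢ) = 2/16 + 2/16 + 4/16 + 1/16 + 1/16 + 2/16 + 2/16 + 1/16 + 2/16 = 17/16 = 1.0625.

1.0625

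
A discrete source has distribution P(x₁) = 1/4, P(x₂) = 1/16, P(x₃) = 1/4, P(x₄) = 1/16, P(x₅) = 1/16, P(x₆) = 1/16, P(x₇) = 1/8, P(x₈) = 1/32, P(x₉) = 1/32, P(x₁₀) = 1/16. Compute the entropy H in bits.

2.9375 bits

Each probability is a power of 1/2, so log₂(1/p) is an integer.
H = Σ p·log₂(1/p) = 1/4·2 + 1/16·4 + 1/4·2 + 1/16·4 + 1/16·4 + 1/16·4 + 1/8·3 + 1/32·5 + 1/32·5 + 1/16·4 = 2.9375 bits.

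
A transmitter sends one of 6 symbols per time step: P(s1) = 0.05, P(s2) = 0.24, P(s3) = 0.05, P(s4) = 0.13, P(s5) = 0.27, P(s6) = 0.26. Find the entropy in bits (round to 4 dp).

2.3243 bits

H = −Σ pᵢ log₂ pᵢ.
−0.05·log₂(0.05) = 0.2161
−0.24·log₂(0.24) = 0.4941
−0.05·log₂(0.05) = 0.2161
−0.13·log₂(0.13) = 0.3826
−0.27·log₂(0.27) = 0.5100
−0.26·log₂(0.26) = 0.5053
Sum ≈ 2.3243 → 2.3243 bits.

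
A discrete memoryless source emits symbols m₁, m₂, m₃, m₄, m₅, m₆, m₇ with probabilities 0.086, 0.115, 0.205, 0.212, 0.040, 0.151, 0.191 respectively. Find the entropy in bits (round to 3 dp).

2.660 bits

H = −Σ pᵢ log₂ pᵢ.
−0.086·log₂(0.086) = 0.3044
−0.115·log₂(0.115) = 0.3588
−0.205·log₂(0.205) = 0.4687
−0.212·log₂(0.212) = 0.4744
−0.040·log₂(0.040) = 0.1858
−0.151·log₂(0.151) = 0.4118
−0.191·log₂(0.191) = 0.4562
Sum ≈ 2.6601 → 2.660 bits.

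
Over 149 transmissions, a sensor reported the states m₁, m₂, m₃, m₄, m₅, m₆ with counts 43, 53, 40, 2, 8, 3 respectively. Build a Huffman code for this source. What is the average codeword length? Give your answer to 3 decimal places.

2.121 bits/symbol

Probabilities are the counts divided by 149.
Repeatedly combine the two least-probable nodes; the expected code length is the sum of the merged weights.
merge 2/149 + 3/149 → 5/149
merge 5/149 + 8/149 → 13/149
merge 13/149 + 40/149 → 53/149
merge 43/149 + 53/149 → 96/149
merge 53/149 + 96/149 → 1
L = 5/149 + 13/149 + 53/149 + 96/149 + 1 = 316/149 ≈ 2.121 bits/symbol.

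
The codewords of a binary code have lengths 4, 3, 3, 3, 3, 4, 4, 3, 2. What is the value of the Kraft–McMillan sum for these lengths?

1.0625

With common denominator 2^4 = 16: Σ 2^(−ℓᵢ) = 1/16 + 2/16 + 2/16 + 2/16 + 2/16 + 1/16 + 1/16 + 2/16 + 4/16 = 17/16 = 1.0625.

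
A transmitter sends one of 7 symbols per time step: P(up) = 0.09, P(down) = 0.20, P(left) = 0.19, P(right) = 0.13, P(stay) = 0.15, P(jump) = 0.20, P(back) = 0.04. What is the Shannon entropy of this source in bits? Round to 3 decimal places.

2.676 bits

H = −Σ pᵢ log₂ pᵢ.
−0.09·log₂(0.09) = 0.3127
−0.20·log₂(0.20) = 0.4644
−0.19·log₂(0.19) = 0.4552
−0.13·log₂(0.13) = 0.3826
−0.15·log₂(0.15) = 0.4105
−0.20·log₂(0.20) = 0.4644
−0.04·log₂(0.04) = 0.1858
Sum ≈ 2.6756 → 2.676 bits.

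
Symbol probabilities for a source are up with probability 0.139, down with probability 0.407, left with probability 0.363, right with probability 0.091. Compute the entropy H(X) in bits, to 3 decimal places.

1.769 bits

H = −Σ pᵢ log₂ pᵢ.
−0.139·log₂(0.139) = 0.3957
−0.407·log₂(0.407) = 0.5278
−0.363·log₂(0.363) = 0.5307
−0.091·log₂(0.091) = 0.3147
Sum ≈ 1.7689 → 1.769 bits.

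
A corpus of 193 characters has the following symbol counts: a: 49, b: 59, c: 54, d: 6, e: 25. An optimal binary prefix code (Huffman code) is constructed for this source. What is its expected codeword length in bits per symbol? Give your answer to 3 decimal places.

Probabilities are the counts divided by 193.
Repeatedly combine the two least-probable nodes; the expected code length is the sum of the merged weights.
merge 6/193 + 25/193 → 31/193
merge 31/193 + 49/193 → 80/193
merge 54/193 + 59/193 → 113/193
merge 80/193 + 113/193 → 1
L = 31/193 + 80/193 + 113/193 + 1 = 417/193 ≈ 2.161 bits/symbol.

2.161 bits/symbol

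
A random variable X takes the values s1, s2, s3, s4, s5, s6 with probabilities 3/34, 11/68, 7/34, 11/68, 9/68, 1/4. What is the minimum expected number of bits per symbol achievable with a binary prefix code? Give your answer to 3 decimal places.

2.544 bits/symbol

Repeatedly combine the two least-probable nodes; the expected code length is the sum of the merged weights.
merge 3/34 + 9/68 → 15/68
merge 11/68 + 11/68 → 11/34
merge 7/34 + 15/68 → 29/68
merge 1/4 + 11/34 → 39/68
merge 29/68 + 39/68 → 1
L = 15/68 + 11/34 + 29/68 + 39/68 + 1 = 173/68 ≈ 2.544 bits/symbol.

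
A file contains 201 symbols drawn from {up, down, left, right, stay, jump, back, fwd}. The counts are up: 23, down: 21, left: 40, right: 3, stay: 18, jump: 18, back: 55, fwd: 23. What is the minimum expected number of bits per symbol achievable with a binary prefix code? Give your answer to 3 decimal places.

Probabilities are the counts divided by 201.
Repeatedly combine the two least-probable nodes; the expected code length is the sum of the merged weights.
merge 1/67 + 6/67 → 7/67
merge 6/67 + 7/67 → 13/67
merge 7/67 + 23/201 → 44/201
merge 23/201 + 13/67 → 62/201
merge 40/201 + 44/201 → 28/67
merge 55/201 + 62/201 → 39/67
merge 28/67 + 39/67 → 1
L = 7/67 + 13/67 + 44/201 + 62/201 + 28/67 + 39/67 + 1 = 568/201 ≈ 2.826 bits/symbol.

2.826 bits/symbol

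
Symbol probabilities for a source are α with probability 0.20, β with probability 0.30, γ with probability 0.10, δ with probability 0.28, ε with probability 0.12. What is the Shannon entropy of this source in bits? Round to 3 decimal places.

H = −Σ pᵢ log₂ pᵢ.
−0.20·log₂(0.20) = 0.4644
−0.30·log₂(0.30) = 0.5211
−0.10·log₂(0.10) = 0.3322
−0.28·log₂(0.28) = 0.5142
−0.12·log₂(0.12) = 0.3671
Sum ≈ 2.1990 → 2.199 bits.

2.199 bits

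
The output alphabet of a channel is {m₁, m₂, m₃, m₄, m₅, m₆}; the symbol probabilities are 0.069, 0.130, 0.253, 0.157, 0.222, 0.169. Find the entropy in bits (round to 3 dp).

H = −Σ pᵢ log₂ pᵢ.
−0.069·log₂(0.069) = 0.2662
−0.130·log₂(0.130) = 0.3826
−0.253·log₂(0.253) = 0.5016
−0.157·log₂(0.157) = 0.4194
−0.222·log₂(0.222) = 0.4820
−0.169·log₂(0.169) = 0.4335
Sum ≈ 2.4853 → 2.485 bits.

2.485 bits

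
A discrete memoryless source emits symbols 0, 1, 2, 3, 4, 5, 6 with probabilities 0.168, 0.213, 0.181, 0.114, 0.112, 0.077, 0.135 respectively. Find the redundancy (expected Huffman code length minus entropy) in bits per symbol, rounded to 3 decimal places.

Entropy H = −Σ p log₂ p ≈ 2.7396 bits.
Huffman merges: 77/1000+14/125→189/1000; 57/500+27/200→249/1000; 21/125+181/1000→349/1000; 189/1000+213/1000→201/500; 249/1000+349/1000→299/500; 201/500+299/500→1. L = 2787/1000 ≈ 2.7870.
L − H = 2.7870 − 2.7396 = 0.047 bits.

0.047 bits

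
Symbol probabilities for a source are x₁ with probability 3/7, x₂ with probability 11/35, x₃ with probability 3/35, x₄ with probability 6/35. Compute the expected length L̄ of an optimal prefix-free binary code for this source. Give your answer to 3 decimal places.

Repeatedly combine the two least-probable nodes; the expected code length is the sum of the merged weights.
merge 3/35 + 6/35 → 9/35
merge 9/35 + 11/35 → 4/7
merge 3/7 + 4/7 → 1
L = 9/35 + 4/7 + 1 = 64/35 ≈ 1.829 bits/symbol.

1.829 bits/symbol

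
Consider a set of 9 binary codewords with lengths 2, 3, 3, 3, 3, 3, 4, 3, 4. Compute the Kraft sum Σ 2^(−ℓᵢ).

1.125

With common denominator 2^4 = 16: Σ 2^(−ℓᵢ) = 4/16 + 2/16 + 2/16 + 2/16 + 2/16 + 2/16 + 1/16 + 2/16 + 1/16 = 18/16 = 1.125.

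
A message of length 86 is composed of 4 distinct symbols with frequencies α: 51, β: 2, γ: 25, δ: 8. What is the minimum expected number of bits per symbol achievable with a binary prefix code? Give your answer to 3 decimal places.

Probabilities are the counts divided by 86.
Repeatedly combine the two least-probable nodes; the expected code length is the sum of the merged weights.
merge 1/43 + 4/43 → 5/43
merge 5/43 + 25/86 → 35/86
merge 35/86 + 51/86 → 1
L = 5/43 + 35/86 + 1 = 131/86 ≈ 1.523 bits/symbol.

1.523 bits/symbol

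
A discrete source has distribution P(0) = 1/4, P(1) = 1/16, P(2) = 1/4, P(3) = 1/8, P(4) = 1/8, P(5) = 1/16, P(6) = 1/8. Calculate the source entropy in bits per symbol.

Each probability is a power of 1/2, so log₂(1/p) is an integer.
H = Σ p·log₂(1/p) = 1/4·2 + 1/16·4 + 1/4·2 + 1/8·3 + 1/8·3 + 1/16·4 + 1/8·3 = 2.625 bits.

2.625 bits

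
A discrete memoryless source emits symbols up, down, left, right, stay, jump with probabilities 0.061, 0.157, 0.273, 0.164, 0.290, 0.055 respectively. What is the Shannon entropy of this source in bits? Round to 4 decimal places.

2.3526 bits

H = −Σ pᵢ log₂ pᵢ.
−0.061·log₂(0.061) = 0.2461
−0.157·log₂(0.157) = 0.4194
−0.273·log₂(0.273) = 0.5113
−0.164·log₂(0.164) = 0.4278
−0.290·log₂(0.290) = 0.5179
−0.055·log₂(0.055) = 0.2301
Sum ≈ 2.3526 → 2.3526 bits.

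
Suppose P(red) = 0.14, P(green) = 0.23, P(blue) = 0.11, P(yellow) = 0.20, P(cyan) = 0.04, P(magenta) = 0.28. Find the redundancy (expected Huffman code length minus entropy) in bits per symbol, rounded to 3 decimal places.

0.041 bits

Entropy H = −Σ p log₂ p ≈ 2.3994 bits.
Huffman merges: 1/25+11/100→3/20; 7/50+3/20→29/100; 1/5+23/100→43/100; 7/25+29/100→57/100; 43/100+57/100→1. L = 61/25 ≈ 2.4400.
L − H = 2.4400 − 2.3994 = 0.041 bits.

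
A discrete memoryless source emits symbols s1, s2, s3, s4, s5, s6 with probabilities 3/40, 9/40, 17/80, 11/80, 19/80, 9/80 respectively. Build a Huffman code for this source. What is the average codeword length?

2.5125 bits/symbol

Repeatedly combine the two least-probable nodes; the expected code length is the sum of the merged weights.
merge 3/40 + 9/80 → 3/16
merge 11/80 + 3/16 → 13/40
merge 17/80 + 9/40 → 7/16
merge 19/80 + 13/40 → 9/16
merge 7/16 + 9/16 → 1
L = 3/16 + 13/40 + 7/16 + 9/16 + 1 = 201/80 = 2.5125 bits/symbol.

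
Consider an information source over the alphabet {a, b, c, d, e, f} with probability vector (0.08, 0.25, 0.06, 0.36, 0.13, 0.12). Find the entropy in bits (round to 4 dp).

H = −Σ pᵢ log₂ pᵢ.
−0.08·log₂(0.08) = 0.2915
−0.25·log₂(0.25) = 0.5000
−0.06·log₂(0.06) = 0.2435
−0.36·log₂(0.36) = 0.5306
−0.13·log₂(0.13) = 0.3826
−0.12·log₂(0.12) = 0.3671
Sum ≈ 2.3154 → 2.3154 bits.

2.3154 bits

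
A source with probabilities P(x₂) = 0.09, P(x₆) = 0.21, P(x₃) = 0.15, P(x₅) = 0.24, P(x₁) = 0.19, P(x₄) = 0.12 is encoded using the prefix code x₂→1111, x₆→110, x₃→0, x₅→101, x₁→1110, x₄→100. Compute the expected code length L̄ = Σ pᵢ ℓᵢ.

2.98 bits/symbol

L̄ = Σ pᵢ·ℓᵢ = 0.09·4 + 0.21·3 + 0.15·1 + 0.24·3 + 0.19·4 + 0.12·3 = 2.98 bits/symbol.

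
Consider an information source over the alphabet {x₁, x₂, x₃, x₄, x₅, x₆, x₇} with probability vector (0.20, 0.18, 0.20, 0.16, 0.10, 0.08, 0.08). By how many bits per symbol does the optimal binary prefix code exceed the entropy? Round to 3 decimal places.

Entropy H = −Σ p log₂ p ≈ 2.7123 bits.
Huffman merges: 2/25+2/25→4/25; 1/10+4/25→13/50; 4/25+9/50→17/50; 1/5+1/5→2/5; 13/50+17/50→3/5; 2/5+3/5→1. L = 69/25 ≈ 2.7600.
L − H = 2.7600 − 2.7123 = 0.048 bits.

0.048 bits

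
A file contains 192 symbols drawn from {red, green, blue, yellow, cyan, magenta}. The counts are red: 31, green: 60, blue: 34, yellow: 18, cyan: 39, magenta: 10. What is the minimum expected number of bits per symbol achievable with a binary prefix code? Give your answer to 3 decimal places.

2.453 bits/symbol

Probabilities are the counts divided by 192.
Repeatedly combine the two least-probable nodes; the expected code length is the sum of the merged weights.
merge 5/96 + 3/32 → 7/48
merge 7/48 + 31/192 → 59/192
merge 17/96 + 13/64 → 73/192
merge 59/192 + 5/16 → 119/192
merge 73/192 + 119/192 → 1
L = 7/48 + 59/192 + 73/192 + 119/192 + 1 = 157/64 ≈ 2.453 bits/symbol.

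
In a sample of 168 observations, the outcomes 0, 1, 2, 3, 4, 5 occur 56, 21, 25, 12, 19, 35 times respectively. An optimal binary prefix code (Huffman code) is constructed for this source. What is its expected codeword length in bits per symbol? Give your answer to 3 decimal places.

2.458 bits/symbol

Probabilities are the counts divided by 168.
Repeatedly combine the two least-probable nodes; the expected code length is the sum of the merged weights.
merge 1/14 + 19/168 → 31/168
merge 1/8 + 25/168 → 23/84
merge 31/168 + 5/24 → 11/28
merge 23/84 + 1/3 → 17/28
merge 11/28 + 17/28 → 1
L = 31/168 + 23/84 + 11/28 + 17/28 + 1 = 59/24 ≈ 2.458 bits/symbol.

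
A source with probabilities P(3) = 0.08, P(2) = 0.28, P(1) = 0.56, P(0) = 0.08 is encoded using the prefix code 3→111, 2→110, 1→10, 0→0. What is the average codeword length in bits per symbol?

2.28 bits/symbol

L̄ = Σ pᵢ·ℓᵢ = 0.08·3 + 0.28·3 + 0.56·2 + 0.08·1 = 2.28 bits/symbol.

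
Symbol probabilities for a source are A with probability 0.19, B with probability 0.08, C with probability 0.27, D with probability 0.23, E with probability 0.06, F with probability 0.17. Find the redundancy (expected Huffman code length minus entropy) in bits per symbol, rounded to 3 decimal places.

Entropy H = −Σ p log₂ p ≈ 2.4225 bits.
Huffman merges: 3/50+2/25→7/50; 7/50+17/100→31/100; 19/100+23/100→21/50; 27/100+31/100→29/50; 21/50+29/50→1. L = 49/20 ≈ 2.4500.
L − H = 2.4500 − 2.4225 = 0.027 bits.

0.027 bits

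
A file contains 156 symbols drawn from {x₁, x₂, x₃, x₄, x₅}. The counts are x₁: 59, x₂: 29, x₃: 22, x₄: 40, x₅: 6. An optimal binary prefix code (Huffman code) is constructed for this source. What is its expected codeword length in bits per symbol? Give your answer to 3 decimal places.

Probabilities are the counts divided by 156.
Repeatedly combine the two least-probable nodes; the expected code length is the sum of the merged weights.
merge 1/26 + 11/78 → 7/39
merge 7/39 + 29/156 → 19/52
merge 10/39 + 19/52 → 97/156
merge 59/156 + 97/156 → 1
L = 7/39 + 19/52 + 97/156 + 1 = 13/6 ≈ 2.167 bits/symbol.

2.167 bits/symbol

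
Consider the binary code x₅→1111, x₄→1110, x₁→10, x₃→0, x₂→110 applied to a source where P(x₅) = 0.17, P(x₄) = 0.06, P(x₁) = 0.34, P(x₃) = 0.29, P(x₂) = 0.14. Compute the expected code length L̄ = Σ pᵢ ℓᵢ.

2.31 bits/symbol

L̄ = Σ pᵢ·ℓᵢ = 0.17·4 + 0.06·4 + 0.34·2 + 0.29·1 + 0.14·3 = 2.31 bits/symbol.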